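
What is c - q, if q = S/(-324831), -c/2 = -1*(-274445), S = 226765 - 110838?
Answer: -178296371663/324831 ≈ -5.4889e+5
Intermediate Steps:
S = 115927
c = -548890 (c = -(-2)*(-274445) = -2*274445 = -548890)
q = -115927/324831 (q = 115927/(-324831) = 115927*(-1/324831) = -115927/324831 ≈ -0.35688)
c - q = -548890 - 1*(-115927/324831) = -548890 + 115927/324831 = -178296371663/324831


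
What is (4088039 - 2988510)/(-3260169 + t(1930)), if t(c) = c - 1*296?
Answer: -1099529/3258535 ≈ -0.33743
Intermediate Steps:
t(c) = -296 + c (t(c) = c - 296 = -296 + c)
(4088039 - 2988510)/(-3260169 + t(1930)) = (4088039 - 2988510)/(-3260169 + (-296 + 1930)) = 1099529/(-3260169 + 1634) = 1099529/(-3258535) = 1099529*(-1/3258535) = -1099529/3258535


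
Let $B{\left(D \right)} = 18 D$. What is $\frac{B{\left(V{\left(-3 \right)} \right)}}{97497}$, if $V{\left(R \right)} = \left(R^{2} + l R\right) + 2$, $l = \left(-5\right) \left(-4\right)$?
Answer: $- \frac{98}{10833} \approx -0.0090464$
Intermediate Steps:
$l = 20$
$V{\left(R \right)} = 2 + R^{2} + 20 R$ ($V{\left(R \right)} = \left(R^{2} + 20 R\right) + 2 = 2 + R^{2} + 20 R$)
$\frac{B{\left(V{\left(-3 \right)} \right)}}{97497} = \frac{18 \left(2 + \left(-3\right)^{2} + 20 \left(-3\right)\right)}{97497} = 18 \left(2 + 9 - 60\right) \frac{1}{97497} = 18 \left(-49\right) \frac{1}{97497} = \left(-882\right) \frac{1}{97497} = - \frac{98}{10833}$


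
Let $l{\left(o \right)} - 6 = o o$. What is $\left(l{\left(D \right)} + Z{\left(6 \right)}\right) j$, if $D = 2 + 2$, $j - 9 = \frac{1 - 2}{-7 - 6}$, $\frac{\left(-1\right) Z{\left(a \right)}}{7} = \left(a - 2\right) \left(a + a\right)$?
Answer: $- \frac{37052}{13} \approx -2850.2$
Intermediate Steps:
$Z{\left(a \right)} = - 14 a \left(-2 + a\right)$ ($Z{\left(a \right)} = - 7 \left(a - 2\right) \left(a + a\right) = - 7 \left(-2 + a\right) 2 a = - 7 \cdot 2 a \left(-2 + a\right) = - 14 a \left(-2 + a\right)$)
$j = \frac{118}{13}$ ($j = 9 + \frac{1 - 2}{-7 - 6} = 9 - \frac{1}{-13} = 9 - - \frac{1}{13} = 9 + \frac{1}{13} = \frac{118}{13} \approx 9.0769$)
$D = 4$
$l{\left(o \right)} = 6 + o^{2}$ ($l{\left(o \right)} = 6 + o o = 6 + o^{2}$)
$\left(l{\left(D \right)} + Z{\left(6 \right)}\right) j = \left(\left(6 + 4^{2}\right) + 14 \cdot 6 \left(2 - 6\right)\right) \frac{118}{13} = \left(\left(6 + 16\right) + 14 \cdot 6 \left(2 - 6\right)\right) \frac{118}{13} = \left(22 + 14 \cdot 6 \left(-4\right)\right) \frac{118}{13} = \left(22 - 336\right) \frac{118}{13} = \left(-314\right) \frac{118}{13} = - \frac{37052}{13}$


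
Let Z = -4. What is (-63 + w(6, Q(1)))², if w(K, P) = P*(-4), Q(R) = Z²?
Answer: 16129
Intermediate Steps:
Q(R) = 16 (Q(R) = (-4)² = 16)
w(K, P) = -4*P
(-63 + w(6, Q(1)))² = (-63 - 4*16)² = (-63 - 64)² = (-127)² = 16129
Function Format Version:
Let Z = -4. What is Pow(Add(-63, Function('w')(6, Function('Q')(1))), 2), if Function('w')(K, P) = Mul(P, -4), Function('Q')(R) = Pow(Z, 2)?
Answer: 16129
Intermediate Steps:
Function('Q')(R) = 16 (Function('Q')(R) = Pow(-4, 2) = 16)
Function('w')(K, P) = Mul(-4, P)
Pow(Add(-63, Function('w')(6, Function('Q')(1))), 2) = Pow(Add(-63, Mul(-4, 16)), 2) = Pow(Add(-63, -64), 2) = Pow(-127, 2) = 16129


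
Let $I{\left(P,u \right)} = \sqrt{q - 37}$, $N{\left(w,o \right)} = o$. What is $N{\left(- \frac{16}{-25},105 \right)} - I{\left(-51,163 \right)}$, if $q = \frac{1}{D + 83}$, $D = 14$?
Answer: $105 - \frac{2 i \sqrt{87009}}{97} \approx 105.0 - 6.0819 i$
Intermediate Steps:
$q = \frac{1}{97}$ ($q = \frac{1}{14 + 83} = \frac{1}{97} \approx 0.010309$)
$I{\left(P,u \right)} = \frac{2 i \sqrt{87009}}{97}$ ($I{\left(P,u \right)} = \sqrt{\frac{1}{97} - 37} = \sqrt{- \frac{3588}{97}} = \frac{2 i \sqrt{87009}}{97}$)
$N{\left(- \frac{16}{-25},105 \right)} - I{\left(-51,163 \right)} = 105 - \frac{2 i \sqrt{87009}}{97}$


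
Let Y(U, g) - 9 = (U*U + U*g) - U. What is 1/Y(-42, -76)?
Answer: 1/5007 ≈ 0.00019972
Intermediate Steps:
Y(U, g) = 9 + U² - U + U*g (Y(U, g) = 9 + ((U*U + U*g) - U) = 9 + ((U² + U*g) - U) = 9 + (U² - U + U*g) = 9 + U² - U + U*g)
1/Y(-42, -76) = 1/(9 + (-42)² - 1*(-42) - 42*(-76)) = 1/(9 + 1764 + 42 + 3192) = 1/5007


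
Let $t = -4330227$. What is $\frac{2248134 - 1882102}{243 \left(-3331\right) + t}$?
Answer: $- \frac{91508}{1284915} \approx -0.071217$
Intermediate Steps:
$\frac{2248134 - 1882102}{243 \left(-3331\right) + t} = \frac{2248134 - 1882102}{243 \left(-3331\right) - 4330227} = \frac{366032}{-809433 - 4330227} = \frac{366032}{-5139660} = 366032 \left(- \frac{1}{5139660}\right) = - \frac{91508}{1284915}$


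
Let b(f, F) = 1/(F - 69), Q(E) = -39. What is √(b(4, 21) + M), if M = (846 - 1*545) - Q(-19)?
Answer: √48957/12 ≈ 18.439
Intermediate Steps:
M = 340 (M = (846 - 1*545) - 1*(-39) = (846 - 545) + 39 = 301 + 39 = 340)
b(f, F) = 1/(-69 + F)
√(b(4, 21) + M) = √(1/(-69 + 21) + 340) = √(1/(-48) + 340) = √(-1/48 + 340) = √(16319/48) = √48957/12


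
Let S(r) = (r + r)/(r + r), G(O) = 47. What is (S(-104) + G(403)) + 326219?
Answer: 326267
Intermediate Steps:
S(r) = 1 (S(r) = (2*r)/((2*r)) = (2*r)*(1/(2*r)) = 1)
(S(-104) + G(403)) + 326219 = (1 + 47) + 326219 = 48 + 326219 = 326267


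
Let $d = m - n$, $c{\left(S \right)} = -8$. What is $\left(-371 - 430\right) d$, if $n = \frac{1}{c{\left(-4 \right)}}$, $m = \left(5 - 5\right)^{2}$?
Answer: $- \frac{801}{8} \approx -100.13$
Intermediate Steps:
$m = 0$ ($m = 0^{2} = 0$)
$n = - \frac{1}{8}$ ($n = \frac{1}{-8} = - \frac{1}{8} \approx -0.125$)
$d = \frac{1}{8}$ ($d = 0 - - \frac{1}{8} = 0 + \frac{1}{8} = \frac{1}{8} \approx 0.125$)
$\left(-371 - 430\right) d = \left(-371 - 430\right) \frac{1}{8} = \left(-801\right) \frac{1}{8} = - \frac{801}{8}$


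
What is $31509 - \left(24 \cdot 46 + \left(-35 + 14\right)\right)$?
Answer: $30426$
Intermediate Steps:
$31509 - \left(24 \cdot 46 + \left(-35 + 14\right)\right) = 31509 - \left(1104 - 21\right) = 31509 - 1083 = 30426$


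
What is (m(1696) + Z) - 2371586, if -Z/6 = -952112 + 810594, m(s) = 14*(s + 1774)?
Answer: -1473898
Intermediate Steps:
m(s) = 24836 + 14*s (m(s) = 14*(1774 + s) = 24836 + 14*s)
Z = 849108 (Z = -6*(-952112 + 810594) = -6*(-141518) = 849108)
(m(1696) + Z) - 2371586 = ((24836 + 14*1696) + 849108) - 2371586 = ((24836 + 23744) + 849108) - 2371586 = (48580 + 849108) - 2371586 = 897688 - 2371586 = -1473898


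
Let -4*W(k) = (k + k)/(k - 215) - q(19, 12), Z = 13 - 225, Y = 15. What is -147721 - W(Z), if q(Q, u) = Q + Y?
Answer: -126160781/854 ≈ -1.4773e+5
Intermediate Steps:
Z = -212
q(Q, u) = 15 + Q (q(Q, u) = Q + 15 = 15 + Q)
W(k) = 17/2 - k/(2*(-215 + k)) (W(k) = -((k + k)/(k - 215) - (15 + 19))/4 = -((2*k)/(-215 + k) - 1*34)/4 = -(2*k/(-215 + k) - 34)/4 = -(-34 + 2*k/(-215 + k))/4 = 17/2 - k/(2*(-215 + k)))
-147721 - W(Z) = -147721 - (-3655 + 16*(-212))/(2*(-215 - 212)) = -147721 - (-3655 - 3392)/(2*(-427)) = -147721 - (-1)*(-7047)/(2*427) = -147721 - 1*7047/854 = -147721 - 7047/854 = -126160781/854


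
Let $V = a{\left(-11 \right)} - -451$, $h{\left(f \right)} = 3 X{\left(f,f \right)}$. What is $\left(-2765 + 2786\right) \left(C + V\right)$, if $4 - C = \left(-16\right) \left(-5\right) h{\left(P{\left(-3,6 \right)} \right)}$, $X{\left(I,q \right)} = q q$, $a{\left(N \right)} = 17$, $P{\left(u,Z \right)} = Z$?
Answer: $-171528$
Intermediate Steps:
$X{\left(I,q \right)} = q^{2}$
$h{\left(f \right)} = 3 f^{2}$
$V = 468$ ($V = 17 - -451 = 17 + 451 = 468$)
$C = -8636$ ($C = 4 - \left(-16\right) \left(-5\right) 3 \cdot 6^{2} = 4 - 80 \cdot 3 \cdot 36 = 4 - 80 \cdot 108 = 4 - 8640 = -8636$)
$\left(-2765 + 2786\right) \left(C + V\right) = \left(-2765 + 2786\right) \left(-8636 + 468\right) = 21 \left(-8168\right) = -171528$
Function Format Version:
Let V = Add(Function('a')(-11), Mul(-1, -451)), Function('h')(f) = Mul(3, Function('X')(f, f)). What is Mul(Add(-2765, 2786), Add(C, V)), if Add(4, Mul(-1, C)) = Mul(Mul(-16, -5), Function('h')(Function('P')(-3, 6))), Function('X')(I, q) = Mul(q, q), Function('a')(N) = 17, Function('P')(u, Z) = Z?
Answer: -171528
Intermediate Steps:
Function('X')(I, q) = Pow(q, 2)
Function('h')(f) = Mul(3, Pow(f, 2))
V = 468 (V = Add(17, Mul(-1, -451)) = Add(17, 451) = 468)
C = -8636 (C = Add(4, Mul(-1, Mul(Mul(-16, -5), Mul(3, Pow(6, 2))))) = Add(4, Mul(-1, Mul(80, Mul(3, 36)))) = Add(4, Mul(-1, Mul(80, 108))) = Add(4, Mul(-1, 8640)) = Add(4, -8640) = -8636)
Mul(Add(-2765, 2786), Add(C, V)) = Mul(Add(-2765, 2786), Add(-8636, 468)) = Mul(21, -8168) = -171528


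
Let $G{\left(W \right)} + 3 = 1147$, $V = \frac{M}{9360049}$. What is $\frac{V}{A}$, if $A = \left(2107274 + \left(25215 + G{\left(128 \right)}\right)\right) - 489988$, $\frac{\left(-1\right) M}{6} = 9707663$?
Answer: $- \frac{3426234}{904976337565} \approx -3.786 \cdot 10^{-6}$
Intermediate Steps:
$M = -58245978$ ($M = \left(-6\right) 9707663 = -58245978$)
$V = - \frac{58245978}{9360049} \approx -6.2228$
$G{\left(W \right)} = 1144$ ($G{\left(W \right)} = -3 + 1147 = 1144$)
$A = 1643645$ ($A = \left(2107274 + \left(25215 + 1144\right)\right) - 489988 = \left(2107274 + 26359\right) - 489988 = 2133633 - 489988 = 1643645$)
$\frac{V}{A} = - \frac{58245978}{9360049 \cdot 1643645} = \left(- \frac{58245978}{9360049}\right) \frac{1}{1643645} = - \frac{3426234}{904976337565}$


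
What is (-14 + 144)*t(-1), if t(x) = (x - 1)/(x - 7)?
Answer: 65/2 ≈ 32.500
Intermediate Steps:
t(x) = (-1 + x)/(-7 + x)
(-14 + 144)*t(-1) = (-14 + 144)*((-1 - 1)/(-7 - 1)) = 130*(-2/(-8)) = 130*(-1/8*(-2)) = 130*(1/4) = 65/2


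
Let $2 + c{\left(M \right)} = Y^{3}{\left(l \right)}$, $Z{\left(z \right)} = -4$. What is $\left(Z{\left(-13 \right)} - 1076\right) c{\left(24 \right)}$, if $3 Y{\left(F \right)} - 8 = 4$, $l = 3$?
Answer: $-66960$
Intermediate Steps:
$Y{\left(F \right)} = 4$ ($Y{\left(F \right)} = \frac{8}{3} + \frac{1}{3} \cdot 4 = \frac{8}{3} + \frac{4}{3} = 4$)
$c{\left(M \right)} = 62$ ($c{\left(M \right)} = -2 + 4^{3} = -2 + 64 = 62$)
$\left(Z{\left(-13 \right)} - 1076\right) c{\left(24 \right)} = \left(-4 - 1076\right) 62 = \left(-1080\right) 62 = -66960$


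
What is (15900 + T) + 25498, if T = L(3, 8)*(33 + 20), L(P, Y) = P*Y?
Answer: 42670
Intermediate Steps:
T = 1272 (T = (3*8)*(33 + 20) = 24*53 = 1272)
(15900 + T) + 25498 = (15900 + 1272) + 25498 = 17172 + 25498 = 42670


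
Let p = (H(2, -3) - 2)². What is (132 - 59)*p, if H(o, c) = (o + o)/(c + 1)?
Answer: 1168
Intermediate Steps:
H(o, c) = 2*o/(1 + c) (H(o, c) = (2*o)/(1 + c) = 2*o/(1 + c))
p = 16 (p = (2*2/(1 - 3) - 2)² = (2*2/(-2) - 2)² = (2*2*(-½) - 2)² = (-2 - 2)² = (-4)² = 16)
(132 - 59)*p = (132 - 59)*16 = 73*16 = 1168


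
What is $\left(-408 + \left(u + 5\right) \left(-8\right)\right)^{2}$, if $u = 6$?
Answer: $246016$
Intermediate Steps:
$\left(-408 + \left(u + 5\right) \left(-8\right)\right)^{2} = \left(-408 + \left(6 + 5\right) \left(-8\right)\right)^{2} = \left(-408 + 11 \left(-8\right)\right)^{2} = \left(-408 - 88\right)^{2} = \left(-496\right)^{2} = 246016$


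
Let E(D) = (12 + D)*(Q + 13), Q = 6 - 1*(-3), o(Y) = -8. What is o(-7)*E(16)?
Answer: -4928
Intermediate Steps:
Q = 9 (Q = 6 + 3 = 9)
E(D) = 264 + 22*D (E(D) = (12 + D)*(9 + 13) = (12 + D)*22 = 264 + 22*D)
o(-7)*E(16) = -8*(264 + 22*16) = -8*(264 + 352) = -8*616 = -4928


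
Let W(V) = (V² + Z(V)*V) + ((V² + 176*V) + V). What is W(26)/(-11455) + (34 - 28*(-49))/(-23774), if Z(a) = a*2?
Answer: -94899287/136165585 ≈ -0.69694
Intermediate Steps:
Z(a) = 2*a
W(V) = 4*V² + 177*V (W(V) = (V² + (2*V)*V) + ((V² + 176*V) + V) = (V² + 2*V²) + (V² + 177*V) = 3*V² + (V² + 177*V) = 4*V² + 177*V)
W(26)/(-11455) + (34 - 28*(-49))/(-23774) = (26*(177 + 4*26))/(-11455) + (34 - 28*(-49))/(-23774) = (26*(177 + 104))*(-1/11455) + (34 + 1372)*(-1/23774) = (26*281)*(-1/11455) + 1406*(-1/23774) = 7306*(-1/11455) - 703/11887 = -7306/11455 - 703/11887 = -94899287/136165585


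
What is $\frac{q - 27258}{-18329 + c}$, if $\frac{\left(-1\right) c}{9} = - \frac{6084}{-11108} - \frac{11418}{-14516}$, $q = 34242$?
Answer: $- \frac{140765774544}{369671576113} \approx -0.38079$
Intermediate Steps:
$c = - \frac{242039799}{20155466}$ ($c = - 9 \left(- \frac{6084}{-11108} - \frac{11418}{-14516}\right) = - 9 \left(\left(-6084\right) \left(- \frac{1}{11108}\right) - - \frac{5709}{7258}\right) = - 9 \left(\frac{1521}{2777} + \frac{5709}{7258}\right) = \left(-9\right) \frac{26893311}{20155466} = - \frac{242039799}{20155466} \approx -12.009$)
$\frac{q - 27258}{-18329 + c} = \frac{34242 - 27258}{-18329 - \frac{242039799}{20155466}} = \frac{6984}{- \frac{369671576113}{20155466}} = 6984 \left(- \frac{20155466}{369671576113}\right) = - \frac{140765774544}{369671576113}$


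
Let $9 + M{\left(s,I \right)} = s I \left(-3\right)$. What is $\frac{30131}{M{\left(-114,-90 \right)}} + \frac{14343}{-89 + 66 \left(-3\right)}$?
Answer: $- \frac{64322032}{1262349} \approx -50.954$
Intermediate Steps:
$M{\left(s,I \right)} = -9 - 3 I s$ ($M{\left(s,I \right)} = -9 + s I \left(-3\right) = -9 + I s \left(-3\right) = -9 - 3 I s$)
$\frac{30131}{M{\left(-114,-90 \right)}} + \frac{14343}{-89 + 66 \left(-3\right)} = \frac{30131}{-9 - \left(-270\right) \left(-114\right)} + \frac{14343}{-89 + 66 \left(-3\right)} = \frac{30131}{-9 - 30780} + \frac{14343}{-89 - 198} = \frac{30131}{-30789} + \frac{14343}{-287} = 30131 \left(- \frac{1}{30789}\right) + 14343 \left(- \frac{1}{287}\right) = - \frac{30131}{30789} - \frac{2049}{41} = - \frac{64322032}{1262349}$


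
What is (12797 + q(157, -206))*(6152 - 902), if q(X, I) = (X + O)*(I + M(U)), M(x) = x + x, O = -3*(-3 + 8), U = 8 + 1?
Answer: -72969750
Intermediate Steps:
U = 9
O = -15 (O = -3*5 = -15)
M(x) = 2*x
q(X, I) = (-15 + X)*(18 + I) (q(X, I) = (X - 15)*(I + 2*9) = (-15 + X)*(I + 18) = (-15 + X)*(18 + I))
(12797 + q(157, -206))*(6152 - 902) = (12797 + (-270 - 15*(-206) + 18*157 - 206*157))*(6152 - 902) = (12797 + (-270 + 3090 + 2826 - 32342))*5250 = (12797 - 26696)*5250 = -13899*5250 = -72969750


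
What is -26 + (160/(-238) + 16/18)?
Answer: -27614/1071 ≈ -25.783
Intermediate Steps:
-26 + (160/(-238) + 16/18) = -26 + (160*(-1/238) + 16*(1/18)) = -26 + (-80/119 + 8/9) = -26 + 232/1071 = -27614/1071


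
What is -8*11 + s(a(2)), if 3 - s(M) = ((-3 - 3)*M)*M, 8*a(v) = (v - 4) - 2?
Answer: -167/2 ≈ -83.500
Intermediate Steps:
a(v) = -3/4 + v/8 (a(v) = ((v - 4) - 2)/8 = ((-4 + v) - 2)/8 = (-6 + v)/8 = -3/4 + v/8)
s(M) = 3 + 6*M**2 (s(M) = 3 - (-3 - 3)*M*M = 3 - (-6*M)*M = 3 - (-6)*M**2 = 3 + 6*M**2)
-8*11 + s(a(2)) = -8*11 + (3 + 6*(-3/4 + (1/8)*2)**2) = -88 + (3 + 6*(-3/4 + 1/4)**2) = -88 + (3 + 6*(-1/2)**2) = -88 + (3 + 6*(1/4)) = -88 + (3 + 3/2) = -88 + 9/2 = -167/2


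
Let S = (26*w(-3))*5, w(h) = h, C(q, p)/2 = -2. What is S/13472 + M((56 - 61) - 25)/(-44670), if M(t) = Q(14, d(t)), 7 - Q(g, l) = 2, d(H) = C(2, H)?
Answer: -874433/30089712 ≈ -0.029061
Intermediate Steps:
C(q, p) = -4 (C(q, p) = 2*(-2) = -4)
d(H) = -4
Q(g, l) = 5 (Q(g, l) = 7 - 1*2 = 7 - 2 = 5)
S = -390 (S = (26*(-3))*5 = -78*5 = -390)
M(t) = 5
S/13472 + M((56 - 61) - 25)/(-44670) = -390/13472 + 5/(-44670) = -390*1/13472 + 5*(-1/44670) = -195/6736 - 1/8934 = -874433/30089712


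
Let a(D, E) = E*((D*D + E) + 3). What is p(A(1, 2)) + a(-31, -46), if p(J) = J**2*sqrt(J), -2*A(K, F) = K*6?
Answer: -42228 + 9*I*sqrt(3) ≈ -42228.0 + 15.588*I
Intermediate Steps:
A(K, F) = -3*K (A(K, F) = -K*6/2 = -3*K)
p(J) = J**(5/2)
a(D, E) = E*(3 + E + D**2) (a(D, E) = E*((D**2 + E) + 3) = E*((E + D**2) + 3) = E*(3 + E + D**2))
p(A(1, 2)) + a(-31, -46) = (-3*1)**(5/2) - 46*(3 - 46 + (-31)**2) = (-3)**(5/2) - 46*(3 - 46 + 961) = 9*I*sqrt(3) - 46*918 = 9*I*sqrt(3) - 42228 = -42228 + 9*I*sqrt(3)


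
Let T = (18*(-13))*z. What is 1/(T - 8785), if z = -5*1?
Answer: -1/7615 ≈ -0.00013132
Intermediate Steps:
z = -5
T = 1170 (T = (18*(-13))*(-5) = -234*(-5) = 1170)
1/(T - 8785) = 1/(1170 - 8785) = 1/(-7615) = -1/7615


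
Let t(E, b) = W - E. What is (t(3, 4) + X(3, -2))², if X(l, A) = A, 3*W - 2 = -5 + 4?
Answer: 196/9 ≈ 21.778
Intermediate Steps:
W = ⅓ (W = ⅔ + (-5 + 4)/3 = ⅔ + (⅓)*(-1) = ⅔ - ⅓ = ⅓ ≈ 0.33333)
t(E, b) = ⅓ - E
(t(3, 4) + X(3, -2))² = ((⅓ - 1*3) - 2)² = ((⅓ - 3) - 2)² = (-8/3 - 2)² = (-14/3)² = 196/9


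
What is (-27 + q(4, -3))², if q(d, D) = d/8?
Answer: 2809/4 ≈ 702.25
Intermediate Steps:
q(d, D) = d/8 (q(d, D) = d*(⅛) = d/8)
(-27 + q(4, -3))² = (-27 + (⅛)*4)² = (-27 + ½)² = (-53/2)² = 2809/4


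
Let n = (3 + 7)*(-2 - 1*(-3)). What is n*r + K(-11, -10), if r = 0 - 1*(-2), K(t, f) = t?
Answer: 9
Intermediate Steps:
r = 2 (r = 0 + 2 = 2)
n = 10 (n = 10*(-2 + 3) = 10*1 = 10)
n*r + K(-11, -10) = 10*2 - 11 = 20 - 11 = 9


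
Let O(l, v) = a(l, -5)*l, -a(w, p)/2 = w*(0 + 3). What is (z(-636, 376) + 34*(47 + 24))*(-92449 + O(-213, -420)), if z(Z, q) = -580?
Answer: -668791942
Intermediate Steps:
a(w, p) = -6*w (a(w, p) = -2*w*(0 + 3) = -2*w*3 = -6*w)
O(l, v) = -6*l² (O(l, v) = (-6*l)*l = -6*l²)
(z(-636, 376) + 34*(47 + 24))*(-92449 + O(-213, -420)) = (-580 + 34*(47 + 24))*(-92449 - 6*(-213)²) = (-580 + 34*71)*(-92449 - 6*45369) = (-580 + 2414)*(-92449 - 272214) = 1834*(-364663) = -668791942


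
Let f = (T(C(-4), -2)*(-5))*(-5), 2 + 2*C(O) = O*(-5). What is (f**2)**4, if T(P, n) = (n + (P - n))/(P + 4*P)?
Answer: 390625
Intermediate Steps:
C(O) = -1 - 5*O/2 (C(O) = -1 + (O*(-5))/2 = -1 + (-5*O)/2 = -1 - 5*O/2)
T(P, n) = 1/5 (T(P, n) = P/((5*P)) = P*(1/(5*P)) = 1/5)
f = 5 (f = ((1/5)*(-5))*(-5) = -1*(-5) = 5)
(f**2)**4 = (5**2)**4 = 25**4 = 390625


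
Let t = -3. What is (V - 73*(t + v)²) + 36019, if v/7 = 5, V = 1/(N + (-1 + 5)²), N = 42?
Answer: -2246513/58 ≈ -38733.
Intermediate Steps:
V = 1/58 (V = 1/(42 + (-1 + 5)²) = 1/(42 + 4²) = 1/(42 + 16) = 1/58 ≈ 0.017241)
v = 35 (v = 7*5 = 35)
(V - 73*(t + v)²) + 36019 = (1/58 - 73*(-3 + 35)²) + 36019 = (1/58 - 73*32²) + 36019 = (1/58 - 73*1024) + 36019 = (1/58 - 74752) + 36019 = -4335615/58 + 36019 = -2246513/58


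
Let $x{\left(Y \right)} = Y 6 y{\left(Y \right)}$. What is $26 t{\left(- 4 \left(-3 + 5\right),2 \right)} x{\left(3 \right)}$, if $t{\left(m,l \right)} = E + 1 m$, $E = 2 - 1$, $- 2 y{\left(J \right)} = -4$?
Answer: $-6552$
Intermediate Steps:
$y{\left(J \right)} = 2$ ($y{\left(J \right)} = \left(- \frac{1}{2}\right) \left(-4\right) = 2$)
$E = 1$
$x{\left(Y \right)} = 12 Y$ ($x{\left(Y \right)} = Y 6 \cdot 2 = 6 Y 2 = 12 Y$)
$t{\left(m,l \right)} = 1 + m$ ($t{\left(m,l \right)} = 1 + 1 m = 1 + m$)
$26 t{\left(- 4 \left(-3 + 5\right),2 \right)} x{\left(3 \right)} = 26 \left(1 - 4 \left(-3 + 5\right)\right) 12 \cdot 3 = 26 \left(1 - 8\right) 36 = 26 \left(-7\right) 36 = \left(-182\right) 36 = -6552$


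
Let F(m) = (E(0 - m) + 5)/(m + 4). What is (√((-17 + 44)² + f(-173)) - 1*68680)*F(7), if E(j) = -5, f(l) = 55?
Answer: 0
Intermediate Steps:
F(m) = 0 (F(m) = (-5 + 5)/(m + 4) = 0/(4 + m) = 0)
(√((-17 + 44)² + f(-173)) - 1*68680)*F(7) = (√((-17 + 44)² + 55) - 1*68680)*0 = (√(27² + 55) - 68680)*0 = (√(729 + 55) - 68680)*0 = (√784 - 68680)*0 = (28 - 68680)*0 = -68652*0 = 0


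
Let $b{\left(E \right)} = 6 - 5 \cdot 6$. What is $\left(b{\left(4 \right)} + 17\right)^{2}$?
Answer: $49$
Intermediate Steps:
$b{\left(E \right)} = -24$ ($b{\left(E \right)} = 6 - 30 = -24$)
$\left(b{\left(4 \right)} + 17\right)^{2} = \left(-24 + 17\right)^{2} = \left(-7\right)^{2} = 49$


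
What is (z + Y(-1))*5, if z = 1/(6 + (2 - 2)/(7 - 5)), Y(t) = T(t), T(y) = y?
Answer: -25/6 ≈ -4.1667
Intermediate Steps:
Y(t) = t
z = ⅙ (z = 1/(6 + 0/2) = 1/(6 + 0*(½)) = 1/(6 + 0) = 1/6 = ⅙ ≈ 0.16667)
(z + Y(-1))*5 = (⅙ - 1)*5 = -⅚*5 = -25/6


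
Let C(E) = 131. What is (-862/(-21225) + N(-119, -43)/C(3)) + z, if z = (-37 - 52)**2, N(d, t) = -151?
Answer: 22021050422/2780475 ≈ 7919.9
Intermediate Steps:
z = 7921 (z = (-89)**2 = 7921)
(-862/(-21225) + N(-119, -43)/C(3)) + z = (-862/(-21225) - 151/131) + 7921 = (-862*(-1/21225) - 151*1/131) + 7921 = (862/21225 - 151/131) + 7921 = -3092053/2780475 + 7921 = 22021050422/2780475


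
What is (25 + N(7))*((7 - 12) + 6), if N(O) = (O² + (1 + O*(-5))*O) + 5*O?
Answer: -129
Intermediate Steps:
N(O) = O² + 5*O + O*(1 - 5*O) (N(O) = (O² + (1 - 5*O)*O) + 5*O = (O² + O*(1 - 5*O)) + 5*O = O² + 5*O + O*(1 - 5*O))
(25 + N(7))*((7 - 12) + 6) = (25 + 2*7*(3 - 2*7))*((7 - 12) + 6) = (25 + 2*7*(3 - 14))*(-5 + 6) = (25 + 2*7*(-11))*1 = (25 - 154)*1 = -129*1 = -129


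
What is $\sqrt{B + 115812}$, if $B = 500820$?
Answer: $2 \sqrt{154158} \approx 785.26$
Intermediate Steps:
$\sqrt{B + 115812} = \sqrt{500820 + 115812} = \sqrt{616632} = 2 \sqrt{154158}$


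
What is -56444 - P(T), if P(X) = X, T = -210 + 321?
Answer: -56555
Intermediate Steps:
T = 111
-56444 - P(T) = -56444 - 1*111 = -56444 - 111 = -56555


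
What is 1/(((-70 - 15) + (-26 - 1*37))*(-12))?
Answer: 1/1776 ≈ 0.00056306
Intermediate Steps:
1/(((-70 - 15) + (-26 - 1*37))*(-12)) = 1/((-85 + (-26 - 37))*(-12)) = 1/((-85 - 63)*(-12)) = 1/(-148*(-12)) = 1/1776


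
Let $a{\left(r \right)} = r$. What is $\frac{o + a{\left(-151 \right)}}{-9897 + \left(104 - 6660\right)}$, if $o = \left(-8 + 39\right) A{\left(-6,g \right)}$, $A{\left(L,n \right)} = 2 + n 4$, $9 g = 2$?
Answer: $\frac{553}{148077} \approx 0.0037345$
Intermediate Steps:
$g = \frac{2}{9}$ ($g = \frac{1}{9} \cdot 2 = \frac{2}{9} \approx 0.22222$)
$A{\left(L,n \right)} = 2 + 4 n$
$o = \frac{806}{9}$ ($o = \left(-8 + 39\right) \left(2 + 4 \cdot \frac{2}{9}\right) = 31 \left(2 + \frac{8}{9}\right) = 31 \cdot \frac{26}{9} = \frac{806}{9} \approx 89.556$)
$\frac{o + a{\left(-151 \right)}}{-9897 + \left(104 - 6660\right)} = \frac{\frac{806}{9} - 151}{-9897 + \left(104 - 6660\right)} = - \frac{553}{9 \left(-9897 + \left(104 - 6660\right)\right)} = - \frac{553}{9 \left(-9897 - 6556\right)} = - \frac{553}{9 \left(-16453\right)} = \left(- \frac{553}{9}\right) \left(- \frac{1}{16453}\right) = \frac{553}{148077}$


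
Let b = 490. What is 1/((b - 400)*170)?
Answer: 1/15300 ≈ 6.5360e-5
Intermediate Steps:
1/((b - 400)*170) = 1/((490 - 400)*170) = 1/(90*170) = 1/15300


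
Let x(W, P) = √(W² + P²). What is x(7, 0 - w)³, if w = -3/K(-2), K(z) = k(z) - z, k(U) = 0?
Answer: 205*√205/8 ≈ 366.89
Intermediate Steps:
K(z) = -z (K(z) = 0 - z = -z)
w = -3/2 (w = -3/((-1*(-2))) = -3/2 ≈ -1.5000)
x(W, P) = √(P² + W²)
x(7, 0 - w)³ = (√((0 - 1*(-3/2))² + 7²))³ = (√((0 + 3/2)² + 49))³ = (√((3/2)² + 49))³ = (√(9/4 + 49))³ = (√(205/4))³ = (√205/2)³ = 205*√205/8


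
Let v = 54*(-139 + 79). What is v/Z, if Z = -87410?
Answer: 324/8741 ≈ 0.037067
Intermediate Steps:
v = -3240 (v = 54*(-60) = -3240)
v/Z = -3240/(-87410) = -3240*(-1/87410) = 324/8741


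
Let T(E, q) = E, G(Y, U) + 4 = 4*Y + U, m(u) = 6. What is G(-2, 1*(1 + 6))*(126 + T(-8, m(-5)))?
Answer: -590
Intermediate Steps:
G(Y, U) = -4 + U + 4*Y (G(Y, U) = -4 + (4*Y + U) = -4 + (U + 4*Y) = -4 + U + 4*Y)
G(-2, 1*(1 + 6))*(126 + T(-8, m(-5))) = (-4 + 1*(1 + 6) + 4*(-2))*(126 - 8) = (-4 + 1*7 - 8)*118 = (-4 + 7 - 8)*118 = -5*118 = -590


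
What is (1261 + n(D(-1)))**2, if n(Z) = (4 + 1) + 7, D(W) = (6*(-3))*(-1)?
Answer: 1620529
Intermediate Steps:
D(W) = 18 (D(W) = -18*(-1) = 18)
n(Z) = 12 (n(Z) = 5 + 7 = 12)
(1261 + n(D(-1)))**2 = (1261 + 12)**2 = 1273**2 = 1620529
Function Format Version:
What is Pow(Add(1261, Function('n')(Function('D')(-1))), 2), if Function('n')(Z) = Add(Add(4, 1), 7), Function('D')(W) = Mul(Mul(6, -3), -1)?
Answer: 1620529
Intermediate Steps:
Function('D')(W) = 18 (Function('D')(W) = Mul(-18, -1) = 18)
Function('n')(Z) = 12 (Function('n')(Z) = Add(5, 7) = 12)
Pow(Add(1261, Function('n')(Function('D')(-1))), 2) = Pow(Add(1261, 12), 2) = Pow(1273, 2) = 1620529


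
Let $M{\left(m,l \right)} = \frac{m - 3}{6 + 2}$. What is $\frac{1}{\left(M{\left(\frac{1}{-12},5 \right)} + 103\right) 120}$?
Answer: $\frac{4}{49255} \approx 8.121 \cdot 10^{-5}$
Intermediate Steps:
$M{\left(m,l \right)} = - \frac{3}{8} + \frac{m}{8}$ ($M{\left(m,l \right)} = \frac{-3 + m}{8} = \left(-3 + m\right) \frac{1}{8} = - \frac{3}{8} + \frac{m}{8}$)
$\frac{1}{\left(M{\left(\frac{1}{-12},5 \right)} + 103\right) 120} = \frac{1}{\left(\left(- \frac{3}{8} + \frac{1}{8 \left(-12\right)}\right) + 103\right) 120} = \frac{1}{\left(\left(- \frac{3}{8} + \frac{1}{8} \left(- \frac{1}{12}\right)\right) + 103\right) 120} = \frac{1}{\left(\left(- \frac{3}{8} - \frac{1}{96}\right) + 103\right) 120} = \frac{1}{\left(- \frac{37}{96} + 103\right) 120} = \frac{1}{\frac{9851}{96} \cdot 120} = \frac{1}{\frac{49255}{4}} = \frac{4}{49255}$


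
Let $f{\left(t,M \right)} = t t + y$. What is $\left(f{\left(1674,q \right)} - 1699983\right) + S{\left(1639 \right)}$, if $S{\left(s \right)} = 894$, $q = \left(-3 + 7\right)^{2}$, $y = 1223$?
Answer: $1104410$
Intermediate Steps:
$q = 16$ ($q = 4^{2} = 16$)
$f{\left(t,M \right)} = 1223 + t^{2}$ ($f{\left(t,M \right)} = t t + 1223 = t^{2} + 1223 = 1223 + t^{2}$)
$\left(f{\left(1674,q \right)} - 1699983\right) + S{\left(1639 \right)} = \left(\left(1223 + 1674^{2}\right) - 1699983\right) + 894 = \left(\left(1223 + 2802276\right) - 1699983\right) + 894 = \left(2803499 - 1699983\right) + 894 = 1103516 + 894 = 1104410$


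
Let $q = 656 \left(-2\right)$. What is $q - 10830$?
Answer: $-12142$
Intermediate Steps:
$q = -1312$
$q - 10830 = -1312 - 10830 = -12142$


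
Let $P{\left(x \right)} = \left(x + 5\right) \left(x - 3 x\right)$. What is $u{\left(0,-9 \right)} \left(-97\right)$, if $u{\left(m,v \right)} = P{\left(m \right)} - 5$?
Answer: $485$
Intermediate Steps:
$P{\left(x \right)} = - 2 x \left(5 + x\right)$ ($P{\left(x \right)} = \left(5 + x\right) \left(- 2 x\right) = - 2 x \left(5 + x\right)$)
$u{\left(m,v \right)} = -5 - 2 m \left(5 + m\right)$ ($u{\left(m,v \right)} = - 2 m \left(5 + m\right) - 5 = -5 - 2 m \left(5 + m\right)$)
$u{\left(0,-9 \right)} \left(-97\right) = \left(-5 - 0 \left(5 + 0\right)\right) \left(-97\right) = \left(-5 - 0 \cdot 5\right) \left(-97\right) = \left(-5 + 0\right) \left(-97\right) = \left(-5\right) \left(-97\right) = 485$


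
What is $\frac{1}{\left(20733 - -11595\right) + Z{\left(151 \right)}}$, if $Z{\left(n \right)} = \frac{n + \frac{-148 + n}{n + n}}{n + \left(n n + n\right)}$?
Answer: $\frac{6977106}{225555928373} \approx 3.0933 \cdot 10^{-5}$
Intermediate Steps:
$Z{\left(n \right)} = \frac{n + \frac{-148 + n}{2 n}}{n^{2} + 2 n}$ ($Z{\left(n \right)} = \frac{n + \frac{-148 + n}{2 n}}{n + \left(n^{2} + n\right)} = \frac{n + \left(-148 + n\right) \frac{1}{2 n}}{n + \left(n + n^{2}\right)} = \frac{n + \frac{-148 + n}{2 n}}{n^{2} + 2 n}$)
$\frac{1}{\left(20733 - -11595\right) + Z{\left(151 \right)}} = \frac{1}{\left(20733 - -11595\right) + \frac{-74 + 151^{2} + \frac{1}{2} \cdot 151}{22801 \left(2 + 151\right)}} = \frac{1}{\left(20733 + 11595\right) + \frac{-74 + 22801 + \frac{151}{2}}{22801 \cdot 153}} = \frac{1}{32328 + \frac{1}{22801} \cdot \frac{1}{153} \cdot \frac{45605}{2}} = \frac{1}{32328 + \frac{45605}{6977106}} = \frac{1}{\frac{225555928373}{6977106}} = \frac{6977106}{225555928373}$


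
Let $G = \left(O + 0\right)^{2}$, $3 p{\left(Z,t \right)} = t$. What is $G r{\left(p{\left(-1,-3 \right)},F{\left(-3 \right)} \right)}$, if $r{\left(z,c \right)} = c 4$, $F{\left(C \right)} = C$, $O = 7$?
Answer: $-588$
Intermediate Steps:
$p{\left(Z,t \right)} = \frac{t}{3}$
$G = 49$ ($G = \left(7 + 0\right)^{2} = 7^{2} = 49$)
$r{\left(z,c \right)} = 4 c$
$G r{\left(p{\left(-1,-3 \right)},F{\left(-3 \right)} \right)} = 49 \cdot 4 \left(-3\right) = 49 \left(-12\right) = -588$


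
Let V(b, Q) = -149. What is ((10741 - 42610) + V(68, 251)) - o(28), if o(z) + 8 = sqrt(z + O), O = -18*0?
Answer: -32010 - 2*sqrt(7) ≈ -32015.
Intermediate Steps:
O = 0
o(z) = -8 + sqrt(z) (o(z) = -8 + sqrt(z + 0) = -8 + sqrt(z))
((10741 - 42610) + V(68, 251)) - o(28) = ((10741 - 42610) - 149) - (-8 + sqrt(28)) = (-31869 - 149) - (-8 + 2*sqrt(7)) = -32018 + (8 - 2*sqrt(7)) = -32010 - 2*sqrt(7)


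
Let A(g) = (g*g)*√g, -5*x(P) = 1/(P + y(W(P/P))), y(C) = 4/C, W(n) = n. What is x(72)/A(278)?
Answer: -√278/8164281760 ≈ -2.0422e-9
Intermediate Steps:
x(P) = -1/(5*(4 + P)) (x(P) = -1/(5*(P + 4/((P/P)))) = -1/(5*(P + 4/1)) = -1/(5*(P + 4*1)) = -1/(5*(P + 4)) = -1/(5*(4 + P)))
A(g) = g^(5/2) (A(g) = g²*√g = g^(5/2))
x(72)/A(278) = (-1/(20 + 5*72))/(278^(5/2)) = (-1/(20 + 360))/((77284*√278)) = (-1/380)*(√278/21484952) = (-1*1/380)*(√278/21484952) = -√278/8164281760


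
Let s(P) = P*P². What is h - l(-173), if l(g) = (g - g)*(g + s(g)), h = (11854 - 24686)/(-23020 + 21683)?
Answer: 12832/1337 ≈ 9.5976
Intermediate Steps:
s(P) = P³
h = 12832/1337 (h = -12832/(-1337) = -12832*(-1/1337) = 12832/1337 ≈ 9.5976)
l(g) = 0 (l(g) = (g - g)*(g + g³) = 0*(g + g³) = 0)
h - l(-173) = 12832/1337 - 1*0 = 12832/1337 + 0 = 12832/1337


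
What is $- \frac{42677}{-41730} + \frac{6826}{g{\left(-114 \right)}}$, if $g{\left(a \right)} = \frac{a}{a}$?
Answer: $\frac{284891657}{41730} \approx 6827.0$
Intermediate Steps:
$g{\left(a \right)} = 1$
$- \frac{42677}{-41730} + \frac{6826}{g{\left(-114 \right)}} = - \frac{42677}{-41730} + \frac{6826}{1} = \left(-42677\right) \left(- \frac{1}{41730}\right) + 6826 \cdot 1 = \frac{42677}{41730} + 6826 = \frac{284891657}{41730}$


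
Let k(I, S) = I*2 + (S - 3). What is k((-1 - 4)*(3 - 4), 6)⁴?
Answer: 28561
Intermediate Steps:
k(I, S) = -3 + S + 2*I (k(I, S) = 2*I + (-3 + S) = -3 + S + 2*I)
k((-1 - 4)*(3 - 4), 6)⁴ = (-3 + 6 + 2*((-1 - 4)*(3 - 4)))⁴ = (-3 + 6 + 2*(-5*(-1)))⁴ = (-3 + 6 + 2*5)⁴ = (-3 + 6 + 10)⁴ = 13⁴ = 28561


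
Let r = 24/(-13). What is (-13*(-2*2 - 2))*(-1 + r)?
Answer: -222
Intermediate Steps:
r = -24/13 (r = 24*(-1/13) = -24/13 ≈ -1.8462)
(-13*(-2*2 - 2))*(-1 + r) = (-13*(-2*2 - 2))*(-1 - 24/13) = -13*(-4 - 2)*(-37/13) = -13*(-6)*(-37/13) = 78*(-37/13) = -222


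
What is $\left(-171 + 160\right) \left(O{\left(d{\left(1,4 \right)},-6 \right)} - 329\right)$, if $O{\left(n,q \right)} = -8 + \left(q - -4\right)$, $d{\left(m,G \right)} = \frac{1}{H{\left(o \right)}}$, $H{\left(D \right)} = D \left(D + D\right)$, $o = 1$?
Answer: $3729$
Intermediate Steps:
$H{\left(D \right)} = 2 D^{2}$ ($H{\left(D \right)} = D 2 D = 2 D^{2}$)
$d{\left(m,G \right)} = \frac{1}{2}$ ($d{\left(m,G \right)} = \frac{1}{2 \cdot 1^{2}} = \frac{1}{2 \cdot 1} = \frac{1}{2}$)
$O{\left(n,q \right)} = -4 + q$ ($O{\left(n,q \right)} = -8 + \left(q + 4\right) = -8 + \left(4 + q\right) = -4 + q$)
$\left(-171 + 160\right) \left(O{\left(d{\left(1,4 \right)},-6 \right)} - 329\right) = \left(-171 + 160\right) \left(\left(-4 - 6\right) - 329\right) = - 11 \left(-10 - 329\right) = \left(-11\right) \left(-339\right) = 3729$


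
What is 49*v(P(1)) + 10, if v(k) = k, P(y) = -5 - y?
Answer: -284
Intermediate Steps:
49*v(P(1)) + 10 = 49*(-5 - 1*1) + 10 = 49*(-5 - 1) + 10 = 49*(-6) + 10 = -294 + 10 = -284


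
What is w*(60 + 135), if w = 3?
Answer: 585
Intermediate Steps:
w*(60 + 135) = 3*(60 + 135) = 3*195 = 585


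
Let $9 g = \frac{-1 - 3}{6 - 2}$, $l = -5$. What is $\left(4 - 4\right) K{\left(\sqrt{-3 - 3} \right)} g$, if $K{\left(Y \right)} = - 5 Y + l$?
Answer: $0$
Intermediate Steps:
$K{\left(Y \right)} = -5 - 5 Y$ ($K{\left(Y \right)} = - 5 Y - 5 = -5 - 5 Y$)
$g = - \frac{1}{9}$ ($g = \frac{\left(-1 - 3\right) \frac{1}{6 - 2}}{9} = \frac{\left(-4\right) \frac{1}{4}}{9} = \frac{1}{9} \left(-1\right) = - \frac{1}{9} \approx -0.11111$)
$\left(4 - 4\right) K{\left(\sqrt{-3 - 3} \right)} g = \left(4 - 4\right) \left(-5 - 5 \sqrt{-3 - 3}\right) \left(- \frac{1}{9}\right) = 0 \left(-5 - 5 \sqrt{-6}\right) \left(- \frac{1}{9}\right) = 0 \left(-5 - 5 i \sqrt{6}\right) \left(- \frac{1}{9}\right) = 0 \left(- \frac{1}{9}\right) = 0$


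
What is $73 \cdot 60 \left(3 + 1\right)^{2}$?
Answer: $70080$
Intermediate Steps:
$73 \cdot 60 \left(3 + 1\right)^{2} = 4380 \cdot 4^{2} = 4380 \cdot 16 = 70080$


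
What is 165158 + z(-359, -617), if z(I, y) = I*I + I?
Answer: 293680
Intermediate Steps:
z(I, y) = I + I² (z(I, y) = I² + I = I + I²)
165158 + z(-359, -617) = 165158 - 359*(1 - 359) = 165158 - 359*(-358) = 165158 + 128522 = 293680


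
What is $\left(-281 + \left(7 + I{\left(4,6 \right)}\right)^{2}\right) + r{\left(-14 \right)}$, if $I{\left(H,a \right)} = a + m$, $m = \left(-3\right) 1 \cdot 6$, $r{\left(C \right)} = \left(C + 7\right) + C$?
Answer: $-277$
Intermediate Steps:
$r{\left(C \right)} = 7 + 2 C$ ($r{\left(C \right)} = \left(7 + C\right) + C = 7 + 2 C$)
$m = -18$ ($m = \left(-3\right) 6 = -18$)
$I{\left(H,a \right)} = -18 + a$ ($I{\left(H,a \right)} = a - 18 = -18 + a$)
$\left(-281 + \left(7 + I{\left(4,6 \right)}\right)^{2}\right) + r{\left(-14 \right)} = \left(-281 + \left(7 + \left(-18 + 6\right)\right)^{2}\right) + \left(7 + 2 \left(-14\right)\right) = \left(-281 + \left(7 - 12\right)^{2}\right) + \left(7 - 28\right) = \left(-281 + \left(-5\right)^{2}\right) - 21 = \left(-281 + 25\right) - 21 = -256 - 21 = -277$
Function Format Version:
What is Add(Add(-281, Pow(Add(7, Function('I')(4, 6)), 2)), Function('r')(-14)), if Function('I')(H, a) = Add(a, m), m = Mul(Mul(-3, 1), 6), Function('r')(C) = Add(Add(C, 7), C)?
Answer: -277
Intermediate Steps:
Function('r')(C) = Add(7, Mul(2, C)) (Function('r')(C) = Add(Add(7, C), C) = Add(7, Mul(2, C)))
m = -18 (m = Mul(-3, 6) = -18)
Function('I')(H, a) = Add(-18, a) (Function('I')(H, a) = Add(a, -18) = Add(-18, a))
Add(Add(-281, Pow(Add(7, Function('I')(4, 6)), 2)), Function('r')(-14)) = Add(Add(-281, Pow(Add(7, Add(-18, 6)), 2)), Add(7, Mul(2, -14))) = Add(Add(-281, Pow(Add(7, -12), 2)), Add(7, -28)) = Add(Add(-281, Pow(-5, 2)), -21) = Add(Add(-281, 25), -21) = Add(-256, -21) = -277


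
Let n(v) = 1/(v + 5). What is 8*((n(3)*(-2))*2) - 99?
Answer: -103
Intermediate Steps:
n(v) = 1/(5 + v)
8*((n(3)*(-2))*2) - 99 = 8*((-2/(5 + 3))*2) - 99 = 8*((-2/8)*2) - 99 = 8*(((⅛)*(-2))*2) - 99 = 8*(-¼*2) - 99 = 8*(-½) - 99 = -4 - 99 = -103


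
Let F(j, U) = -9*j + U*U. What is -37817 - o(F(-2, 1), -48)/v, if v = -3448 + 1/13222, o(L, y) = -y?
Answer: -574685261693/15196485 ≈ -37817.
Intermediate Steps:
F(j, U) = U**2 - 9*j (F(j, U) = -9*j + U**2 = U**2 - 9*j)
v = -45589455/13222 (v = -3448 + 1/13222 = -45589455/13222 ≈ -3448.0)
-37817 - o(F(-2, 1), -48)/v = -37817 - (-1*(-48))/(-45589455/13222) = -37817 - 48*(-13222)/45589455 = -37817 - 1*(-211552/15196485) = -37817 + 211552/15196485 = -574685261693/15196485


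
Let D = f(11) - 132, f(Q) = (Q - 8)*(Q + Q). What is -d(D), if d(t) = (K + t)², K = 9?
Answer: -3249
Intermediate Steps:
f(Q) = 2*Q*(-8 + Q) (f(Q) = (-8 + Q)*(2*Q) = 2*Q*(-8 + Q))
D = -66 (D = 2*11*(-8 + 11) - 132 = 2*11*3 - 132 = 66 - 132 = -66)
d(t) = (9 + t)²
-d(D) = -(9 - 66)² = -1*(-57)² = -1*3249 = -3249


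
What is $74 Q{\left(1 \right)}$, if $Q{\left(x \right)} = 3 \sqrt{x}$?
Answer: $222$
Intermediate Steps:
$74 Q{\left(1 \right)} = 74 \cdot 3 \sqrt{1} = 74 \cdot 3 \cdot 1 = 74 \cdot 3 = 222$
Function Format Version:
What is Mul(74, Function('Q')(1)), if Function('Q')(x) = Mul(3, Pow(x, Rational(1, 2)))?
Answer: 222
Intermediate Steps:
Mul(74, Function('Q')(1)) = Mul(74, Mul(3, Pow(1, Rational(1, 2)))) = Mul(74, Mul(3, 1)) = Mul(74, 3) = 222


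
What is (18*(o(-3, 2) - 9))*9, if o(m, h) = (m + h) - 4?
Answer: -2268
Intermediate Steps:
o(m, h) = -4 + h + m (o(m, h) = (h + m) - 4 = -4 + h + m)
(18*(o(-3, 2) - 9))*9 = (18*((-4 + 2 - 3) - 9))*9 = (18*(-5 - 9))*9 = (18*(-14))*9 = -252*9 = -2268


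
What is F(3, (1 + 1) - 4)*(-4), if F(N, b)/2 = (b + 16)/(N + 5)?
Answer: -14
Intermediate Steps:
F(N, b) = 2*(16 + b)/(5 + N) (F(N, b) = 2*((b + 16)/(N + 5)) = 2*((16 + b)/(5 + N)) = 2*(16 + b)/(5 + N))
F(3, (1 + 1) - 4)*(-4) = (2*(16 + ((1 + 1) - 4))/(5 + 3))*(-4) = (2*(16 + (2 - 4))/8)*(-4) = (2*(1/8)*(16 - 2))*(-4) = (2*(1/8)*14)*(-4) = (7/2)*(-4) = -14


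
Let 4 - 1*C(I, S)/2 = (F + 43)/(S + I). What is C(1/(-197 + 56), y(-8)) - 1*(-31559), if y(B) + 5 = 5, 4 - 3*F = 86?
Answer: 35985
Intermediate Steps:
F = -82/3 (F = 4/3 - 1/3*86 = 4/3 - 86/3 = -82/3 ≈ -27.333)
y(B) = 0 (y(B) = -5 + 5 = 0)
C(I, S) = 8 - 94/(3*(I + S)) (C(I, S) = 8 - 2*(-82/3 + 43)/(S + I) = 8 - 94/(3*(I + S)))
C(1/(-197 + 56), y(-8)) - 1*(-31559) = (-94/3 + 8/(-197 + 56) + 8*0)/(1/(-197 + 56) + 0) - 1*(-31559) = (-94/3 + 8/(-141) + 0)/(1/(-141) + 0) + 31559 = (-94/3 + 8*(-1/141) + 0)/(-1/141 + 0) + 31559 = (-94/3 - 8/141 + 0)/(-1/141) + 31559 = -141*(-4426/141) + 31559 = 4426 + 31559 = 35985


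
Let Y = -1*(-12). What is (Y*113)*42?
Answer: 56952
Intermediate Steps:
Y = 12
(Y*113)*42 = (12*113)*42 = 1356*42 = 56952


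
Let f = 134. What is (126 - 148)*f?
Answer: -2948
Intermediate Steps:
(126 - 148)*f = (126 - 148)*134 = -22*134 = -2948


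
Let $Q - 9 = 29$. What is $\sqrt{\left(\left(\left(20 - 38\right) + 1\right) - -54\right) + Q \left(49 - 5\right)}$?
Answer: $\sqrt{1709} \approx 41.34$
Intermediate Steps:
$Q = 38$ ($Q = 9 + 29 = 38$)
$\sqrt{\left(\left(\left(20 - 38\right) + 1\right) - -54\right) + Q \left(49 - 5\right)} = \sqrt{\left(\left(\left(20 - 38\right) + 1\right) - -54\right) + 38 \left(49 - 5\right)} = \sqrt{\left(\left(-18 + 1\right) + 54\right) + 38 \cdot 44} = \sqrt{\left(-17 + 54\right) + 1672} = \sqrt{37 + 1672} = \sqrt{1709}$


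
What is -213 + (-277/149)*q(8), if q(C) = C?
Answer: -33953/149 ≈ -227.87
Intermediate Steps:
-213 + (-277/149)*q(8) = -213 - 277/149*8 = -213 - 2216/149 = -33953/149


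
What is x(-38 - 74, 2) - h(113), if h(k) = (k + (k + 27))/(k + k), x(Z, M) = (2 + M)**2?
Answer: 3363/226 ≈ 14.881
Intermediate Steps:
h(k) = (27 + 2*k)/(2*k) (h(k) = (k + (27 + k))/((2*k)) = (27 + 2*k)*(1/(2*k)) = (27 + 2*k)/(2*k))
x(-38 - 74, 2) - h(113) = (2 + 2)**2 - (27/2 + 113)/113 = 4**2 - 253/(113*2) = 16 - 1*253/226 = 16 - 253/226 = 3363/226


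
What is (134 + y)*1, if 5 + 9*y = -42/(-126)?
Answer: 3604/27 ≈ 133.48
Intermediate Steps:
y = -14/27 (y = -5/9 + (-42/(-126))/9 = -5/9 + (-42*(-1/126))/9 = -5/9 + (⅑)*(⅓) = -5/9 + 1/27 = -14/27 ≈ -0.51852)
(134 + y)*1 = (134 - 14/27)*1 = (3604/27)*1 = 3604/27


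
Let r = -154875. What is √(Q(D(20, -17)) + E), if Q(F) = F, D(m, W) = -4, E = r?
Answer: I*√154879 ≈ 393.55*I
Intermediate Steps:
E = -154875
√(Q(D(20, -17)) + E) = √(-4 - 154875) = √(-154879) = I*√154879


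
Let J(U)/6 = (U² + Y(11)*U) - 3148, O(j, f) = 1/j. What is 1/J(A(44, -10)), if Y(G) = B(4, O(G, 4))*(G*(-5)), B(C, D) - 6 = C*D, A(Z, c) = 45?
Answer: -1/101238 ≈ -9.8777e-6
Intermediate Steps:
B(C, D) = 6 + C*D
Y(G) = -5*G*(6 + 4/G) (Y(G) = (6 + 4/G)*(G*(-5)) = (6 + 4/G)*(-5*G) = -5*G*(6 + 4/G))
J(U) = -18888 - 2100*U + 6*U² (J(U) = 6*((U² + (-20 - 30*11)*U) - 3148) = 6*((U² + (-20 - 330)*U) - 3148) = 6*((U² - 350*U) - 3148) = 6*(-3148 + U² - 350*U) = -18888 - 2100*U + 6*U²)
1/J(A(44, -10)) = 1/(-18888 - 2100*45 + 6*45²) = 1/(-18888 - 94500 + 6*2025) = 1/(-18888 - 94500 + 12150) = 1/(-101238) = -1/101238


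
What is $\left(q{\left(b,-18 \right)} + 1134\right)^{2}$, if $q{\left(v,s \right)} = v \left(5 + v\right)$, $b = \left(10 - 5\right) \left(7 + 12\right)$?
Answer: $113081956$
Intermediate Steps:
$b = 95$ ($b = 5 \cdot 19 = 95$)
$\left(q{\left(b,-18 \right)} + 1134\right)^{2} = \left(95 \left(5 + 95\right) + 1134\right)^{2} = \left(95 \cdot 100 + 1134\right)^{2} = \left(9500 + 1134\right)^{2} = 10634^{2} = 113081956$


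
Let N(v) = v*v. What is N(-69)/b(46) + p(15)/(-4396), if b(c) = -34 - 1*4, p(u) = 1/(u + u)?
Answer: -313940359/2505720 ≈ -125.29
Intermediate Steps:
p(u) = 1/(2*u)
b(c) = -38 (b(c) = -34 - 4 = -38)
N(v) = v**2
N(-69)/b(46) + p(15)/(-4396) = (-69)**2/(-38) + ((1/2)/15)/(-4396) = 4761*(-1/38) + ((1/2)*(1/15))*(-1/4396) = -4761/38 + (1/30)*(-1/4396) = -4761/38 - 1/131880 = -313940359/2505720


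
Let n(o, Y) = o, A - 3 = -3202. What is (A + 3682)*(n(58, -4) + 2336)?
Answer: 1156302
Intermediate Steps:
A = -3199 (A = 3 - 3202 = -3199)
(A + 3682)*(n(58, -4) + 2336) = (-3199 + 3682)*(58 + 2336) = 483*2394 = 1156302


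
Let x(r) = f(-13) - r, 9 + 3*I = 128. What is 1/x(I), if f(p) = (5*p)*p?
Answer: 3/2416 ≈ 0.0012417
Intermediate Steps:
I = 119/3 (I = -3 + (⅓)*128 = -3 + 128/3 = 119/3 ≈ 39.667)
f(p) = 5*p²
x(r) = 845 - r (x(r) = 5*(-13)² - r = 5*169 - r = 845 - r)
1/x(I) = 1/(845 - 1*119/3) = 1/(845 - 119/3) = 1/(2416/3) = 3/2416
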